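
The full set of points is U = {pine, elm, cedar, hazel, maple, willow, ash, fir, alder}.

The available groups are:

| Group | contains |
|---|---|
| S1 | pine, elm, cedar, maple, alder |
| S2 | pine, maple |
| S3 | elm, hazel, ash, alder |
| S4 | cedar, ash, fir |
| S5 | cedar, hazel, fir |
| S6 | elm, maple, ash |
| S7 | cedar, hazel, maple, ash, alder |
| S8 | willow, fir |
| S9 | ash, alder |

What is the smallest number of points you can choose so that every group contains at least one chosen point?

H = {pine, ash, fir} meets every group (each contains at least one member of H), and |H| = 3.
The groups S2, S8, S9 are pairwise disjoint, so any hitting set needs a separate point for each — at least 3. Hence 3 is optimal.

3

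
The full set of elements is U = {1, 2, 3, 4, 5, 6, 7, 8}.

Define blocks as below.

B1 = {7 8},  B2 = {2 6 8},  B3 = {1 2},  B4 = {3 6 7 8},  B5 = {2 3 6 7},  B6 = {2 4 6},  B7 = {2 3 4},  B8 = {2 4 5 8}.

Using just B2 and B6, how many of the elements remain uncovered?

Union of B2, B6 = {2, 4, 6, 8}.
Not covered: 1, 3, 5, 7 — 4 elements.

4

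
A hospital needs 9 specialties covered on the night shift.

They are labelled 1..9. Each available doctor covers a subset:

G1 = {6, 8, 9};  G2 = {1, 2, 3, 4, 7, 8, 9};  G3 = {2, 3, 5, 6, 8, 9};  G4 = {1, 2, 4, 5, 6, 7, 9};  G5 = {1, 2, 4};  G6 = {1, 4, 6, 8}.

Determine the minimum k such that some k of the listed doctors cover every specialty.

G2 and G3 together: G2 ∪ G3 = {1, 2, 3, 4, 5, 6, 7, 8, 9} — every specialty is covered.
No single doctor has all 9 specialties (the largest, G2, has 7), so 2 is optimal.

2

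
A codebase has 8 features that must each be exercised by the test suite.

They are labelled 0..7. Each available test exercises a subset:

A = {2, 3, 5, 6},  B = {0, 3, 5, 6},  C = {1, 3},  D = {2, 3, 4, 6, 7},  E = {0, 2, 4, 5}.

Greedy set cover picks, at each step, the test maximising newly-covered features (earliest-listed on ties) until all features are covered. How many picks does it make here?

Greedy: pick D (covers 5 new) → pick B (covers 2 new) → pick C (covers 1 new). Total picks: 3.

3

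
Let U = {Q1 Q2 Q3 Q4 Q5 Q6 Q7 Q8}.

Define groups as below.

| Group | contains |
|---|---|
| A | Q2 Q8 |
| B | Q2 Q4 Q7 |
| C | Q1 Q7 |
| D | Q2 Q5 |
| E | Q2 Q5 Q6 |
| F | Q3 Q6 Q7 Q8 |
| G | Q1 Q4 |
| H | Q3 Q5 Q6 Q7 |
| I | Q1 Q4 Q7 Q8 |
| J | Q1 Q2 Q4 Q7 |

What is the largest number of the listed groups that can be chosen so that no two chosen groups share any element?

3

A, G, H are pairwise disjoint (A={Q2,Q8}; G={Q1,Q4}; H={Q3,Q5,Q6,Q7}).
Every remaining group overlaps one of these, and no 4 of the listed groups are pairwise disjoint, so 3 is the maximum.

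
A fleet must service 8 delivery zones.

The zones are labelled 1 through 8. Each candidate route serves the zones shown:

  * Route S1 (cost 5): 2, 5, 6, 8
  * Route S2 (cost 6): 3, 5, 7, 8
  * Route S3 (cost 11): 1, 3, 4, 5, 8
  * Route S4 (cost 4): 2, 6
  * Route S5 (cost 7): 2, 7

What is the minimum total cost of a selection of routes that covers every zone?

21

S2, S3, S4 together cover every zone (S2 ∪ S3 ∪ S4 = {1, 2, 3, 4, 5, 6, 7, 8}); total cost 6 + 11 + 4 = 21.
The greedy pick S1, S2, S3 costs 22; no covering selection beats 21.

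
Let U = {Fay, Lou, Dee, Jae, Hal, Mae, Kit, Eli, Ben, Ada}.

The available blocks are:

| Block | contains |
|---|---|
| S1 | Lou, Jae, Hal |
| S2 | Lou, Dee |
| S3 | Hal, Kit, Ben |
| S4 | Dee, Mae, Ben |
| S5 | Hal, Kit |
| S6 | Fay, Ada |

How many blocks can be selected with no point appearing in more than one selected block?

3

S2, S3, S6 are pairwise disjoint (S2={Lou,Dee}; S3={Hal,Kit,Ben}; S6={Fay,Ada}).
Every remaining block overlaps one of these, and no 4 of the listed blocks are pairwise disjoint, so 3 is the maximum.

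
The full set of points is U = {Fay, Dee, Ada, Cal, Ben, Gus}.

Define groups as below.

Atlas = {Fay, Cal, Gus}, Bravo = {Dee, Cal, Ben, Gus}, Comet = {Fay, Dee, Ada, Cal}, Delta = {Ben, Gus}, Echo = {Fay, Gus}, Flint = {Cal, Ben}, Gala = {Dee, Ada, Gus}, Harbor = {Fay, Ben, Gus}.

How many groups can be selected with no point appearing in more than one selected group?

2

Flint, Gala are pairwise disjoint (Flint={Cal,Ben}; Gala={Dee,Ada,Gus}).
Every remaining group overlaps one of these, and no 3 of the listed groups are pairwise disjoint, so 2 is the maximum.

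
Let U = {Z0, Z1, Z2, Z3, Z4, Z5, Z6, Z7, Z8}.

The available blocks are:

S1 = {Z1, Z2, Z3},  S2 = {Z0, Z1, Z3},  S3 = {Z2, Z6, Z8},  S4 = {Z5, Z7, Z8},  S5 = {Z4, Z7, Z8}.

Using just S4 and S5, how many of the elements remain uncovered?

Union of S4, S5 = {Z4, Z5, Z7, Z8}.
Not covered: Z0, Z1, Z2, Z3, Z6 — 5 elements.

5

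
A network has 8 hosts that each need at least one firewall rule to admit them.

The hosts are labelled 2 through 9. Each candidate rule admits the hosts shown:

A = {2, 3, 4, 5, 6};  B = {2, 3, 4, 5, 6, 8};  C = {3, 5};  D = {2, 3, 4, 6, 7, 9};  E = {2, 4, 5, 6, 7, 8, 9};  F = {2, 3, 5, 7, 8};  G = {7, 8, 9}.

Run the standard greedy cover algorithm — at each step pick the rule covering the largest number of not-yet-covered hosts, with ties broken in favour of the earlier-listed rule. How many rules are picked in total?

2

Greedy: pick E (covers 7 new) → pick A (covers 1 new). Total picks: 2.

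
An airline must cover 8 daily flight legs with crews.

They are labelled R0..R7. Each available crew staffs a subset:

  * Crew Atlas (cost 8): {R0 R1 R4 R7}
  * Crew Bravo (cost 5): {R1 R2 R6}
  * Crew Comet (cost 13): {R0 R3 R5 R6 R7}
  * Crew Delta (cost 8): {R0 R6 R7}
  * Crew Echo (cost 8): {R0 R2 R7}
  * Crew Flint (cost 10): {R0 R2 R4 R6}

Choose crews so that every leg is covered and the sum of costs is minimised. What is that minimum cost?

26

Atlas, Bravo, Comet together cover every leg (Atlas ∪ Bravo ∪ Comet = {R0, R1, R2, R3, R4, R5, R6, R7}); total cost 8 + 5 + 13 = 26.
No covering selection has total cost below 26.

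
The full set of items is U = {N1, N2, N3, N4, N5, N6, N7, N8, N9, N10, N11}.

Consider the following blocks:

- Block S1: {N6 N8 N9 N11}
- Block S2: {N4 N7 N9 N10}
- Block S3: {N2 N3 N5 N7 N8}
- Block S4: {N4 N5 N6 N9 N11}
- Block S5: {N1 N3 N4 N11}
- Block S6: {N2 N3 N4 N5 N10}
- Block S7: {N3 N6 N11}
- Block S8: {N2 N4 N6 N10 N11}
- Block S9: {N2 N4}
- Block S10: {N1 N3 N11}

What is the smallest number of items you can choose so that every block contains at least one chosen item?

3

Take H = {N3, N4, N11}. Each listed block contains at least one of these, so H is a hitting set of size 3.
No choice of 2 items meets every block, so 3 is the minimum.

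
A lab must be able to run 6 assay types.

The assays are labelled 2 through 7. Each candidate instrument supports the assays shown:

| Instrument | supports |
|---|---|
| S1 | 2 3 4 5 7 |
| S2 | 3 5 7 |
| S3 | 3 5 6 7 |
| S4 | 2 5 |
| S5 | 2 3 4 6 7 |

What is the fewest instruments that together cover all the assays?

Take {S2, S5}. Their union is {2, 3, 4, 5, 6, 7}, which is all 6 assays.
No single instrument has all 6 assays (the largest, S1, has 5), so 2 is optimal.

2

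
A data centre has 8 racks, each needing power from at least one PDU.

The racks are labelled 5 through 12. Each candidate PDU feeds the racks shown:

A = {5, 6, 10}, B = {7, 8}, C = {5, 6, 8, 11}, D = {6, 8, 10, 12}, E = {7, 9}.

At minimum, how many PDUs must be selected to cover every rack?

Take {C, D, E}. Their union is {5, 6, 7, 8, 9, 10, 11, 12}, which is all 8 racks.
Only E contains 9, so E is forced; the remaining 6 racks need at least 2 more PDUs (each remaining PDU adds at most 4) — so at least 3 PDUs are needed, and 3 is optimal.

3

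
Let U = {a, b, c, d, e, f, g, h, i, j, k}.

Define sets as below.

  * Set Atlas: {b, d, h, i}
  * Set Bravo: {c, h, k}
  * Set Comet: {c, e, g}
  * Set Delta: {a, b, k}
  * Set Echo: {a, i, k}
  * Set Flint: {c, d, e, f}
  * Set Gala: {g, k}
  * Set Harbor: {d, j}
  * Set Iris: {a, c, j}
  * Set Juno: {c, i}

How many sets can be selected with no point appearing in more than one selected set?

Gala, Harbor, Juno are pairwise disjoint (Gala={g,k}; Harbor={d,j}; Juno={c,i}).
Every remaining set overlaps one of these, and no 4 of the listed sets are pairwise disjoint, so 3 is the maximum.

3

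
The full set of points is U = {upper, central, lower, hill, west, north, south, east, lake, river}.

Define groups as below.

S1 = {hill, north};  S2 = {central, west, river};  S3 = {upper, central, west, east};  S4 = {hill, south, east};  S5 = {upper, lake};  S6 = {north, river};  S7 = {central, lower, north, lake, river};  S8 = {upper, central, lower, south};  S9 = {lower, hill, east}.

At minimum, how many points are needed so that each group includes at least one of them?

H = {upper, hill, river} meets every group (each contains at least one member of H), and |H| = 3.
The groups S2, S5, S9 are pairwise disjoint, so any hitting set needs a separate point for each — at least 3. Hence 3 is optimal.

3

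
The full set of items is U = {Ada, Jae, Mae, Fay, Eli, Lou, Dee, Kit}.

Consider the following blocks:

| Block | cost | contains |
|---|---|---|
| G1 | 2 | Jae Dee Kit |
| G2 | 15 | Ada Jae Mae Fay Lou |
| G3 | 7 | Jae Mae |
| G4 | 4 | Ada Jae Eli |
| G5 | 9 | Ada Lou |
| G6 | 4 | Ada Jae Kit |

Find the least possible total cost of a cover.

21

G1, G2, G4 together cover every item (G1 ∪ G2 ∪ G4 = {Ada, Jae, Mae, Fay, Eli, Lou, Dee, Kit}); total cost 2 + 15 + 4 = 21.
No covering selection has total cost below 21.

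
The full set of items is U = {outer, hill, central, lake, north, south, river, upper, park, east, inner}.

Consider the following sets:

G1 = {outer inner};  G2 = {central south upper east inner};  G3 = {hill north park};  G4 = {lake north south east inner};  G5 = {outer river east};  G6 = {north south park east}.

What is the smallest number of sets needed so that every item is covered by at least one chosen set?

G2, G3, G4, and G5 cover everything between them: the union {outer, hill, central, lake, north, south, river, upper, park, east, inner} is all of U.
Only G4 contains lake, so G4 is forced; the remaining 6 items need at least 3 more sets (each remaining set adds at most 2) — so at least 4 sets are needed, and 4 is optimal.

4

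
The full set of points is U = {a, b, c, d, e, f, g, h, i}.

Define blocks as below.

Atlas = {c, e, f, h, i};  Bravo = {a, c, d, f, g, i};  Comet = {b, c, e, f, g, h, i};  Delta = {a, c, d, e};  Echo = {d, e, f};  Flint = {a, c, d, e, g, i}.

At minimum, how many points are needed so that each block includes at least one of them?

T = {e, g} meets every block (each contains at least one member of T), and |T| = 2.
No single point lies in every block, so at least 2 are needed and 2 is optimal.

2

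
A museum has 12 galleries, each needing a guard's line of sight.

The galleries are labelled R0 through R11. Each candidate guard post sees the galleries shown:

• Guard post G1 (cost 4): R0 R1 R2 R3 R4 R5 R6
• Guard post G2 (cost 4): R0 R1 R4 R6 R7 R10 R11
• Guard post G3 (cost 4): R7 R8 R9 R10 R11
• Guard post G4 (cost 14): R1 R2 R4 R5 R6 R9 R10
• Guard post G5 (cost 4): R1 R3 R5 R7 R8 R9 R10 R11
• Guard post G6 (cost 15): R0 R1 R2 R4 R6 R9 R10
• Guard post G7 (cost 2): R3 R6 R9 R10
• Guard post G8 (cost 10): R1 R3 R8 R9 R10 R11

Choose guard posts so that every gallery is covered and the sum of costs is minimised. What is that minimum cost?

G1, G5 together cover every gallery (G1 ∪ G5 = {R0, R1, R2, R3, R4, R5, R6, R7, R8, R9, R10, R11}); total cost 4 + 4 = 8.
No covering selection has total cost below 8.

8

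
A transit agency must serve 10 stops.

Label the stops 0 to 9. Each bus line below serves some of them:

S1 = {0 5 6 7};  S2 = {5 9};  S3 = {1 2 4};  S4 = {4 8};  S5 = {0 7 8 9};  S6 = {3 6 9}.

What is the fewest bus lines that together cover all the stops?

4

S2 and S3 and S5 and S6 together: S2 ∪ S3 ∪ S5 ∪ S6 = {0, 1, 2, 3, 4, 5, 6, 7, 8, 9} — every stop is covered.
Only S6 contains 3, so S6 is forced; the remaining 7 stops need at least 3 more bus lines (each remaining bus line adds at most 3) — so at least 4 bus lines are needed, and 4 is optimal.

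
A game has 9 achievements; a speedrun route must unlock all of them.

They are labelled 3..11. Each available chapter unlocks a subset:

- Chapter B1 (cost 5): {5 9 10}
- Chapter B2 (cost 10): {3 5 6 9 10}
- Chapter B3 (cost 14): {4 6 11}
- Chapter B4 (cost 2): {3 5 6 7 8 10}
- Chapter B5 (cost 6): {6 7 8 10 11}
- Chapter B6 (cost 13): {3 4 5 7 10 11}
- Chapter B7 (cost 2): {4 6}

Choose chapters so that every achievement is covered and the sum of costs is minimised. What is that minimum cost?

15

B1, B4, B5, B7 together cover every achievement (B1 ∪ B4 ∪ B5 ∪ B7 = {3, 4, 5, 6, 7, 8, 9, 10, 11}); total cost 5 + 2 + 6 + 2 = 15.
No covering selection has total cost below 15.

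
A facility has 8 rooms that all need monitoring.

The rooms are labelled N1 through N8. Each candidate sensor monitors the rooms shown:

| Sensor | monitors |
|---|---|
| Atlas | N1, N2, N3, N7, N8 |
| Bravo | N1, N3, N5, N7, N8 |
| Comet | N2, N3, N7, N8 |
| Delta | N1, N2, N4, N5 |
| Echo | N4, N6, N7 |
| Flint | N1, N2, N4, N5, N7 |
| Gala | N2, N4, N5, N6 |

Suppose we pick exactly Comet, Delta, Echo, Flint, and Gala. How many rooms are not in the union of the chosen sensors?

Union of Comet, Delta, Echo, Flint, Gala = {N1, N2, N3, N4, N5, N6, N7, N8} — that's every room, so 0 are uncovered.

0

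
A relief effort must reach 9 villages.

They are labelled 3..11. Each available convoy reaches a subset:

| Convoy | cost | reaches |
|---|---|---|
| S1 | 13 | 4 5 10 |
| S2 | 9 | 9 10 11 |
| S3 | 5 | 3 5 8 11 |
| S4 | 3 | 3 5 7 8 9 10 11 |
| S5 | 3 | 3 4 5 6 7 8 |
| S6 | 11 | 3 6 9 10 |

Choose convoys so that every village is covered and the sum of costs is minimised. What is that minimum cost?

6

S4, S5 together cover every village (S4 ∪ S5 = {3, 4, 5, 6, 7, 8, 9, 10, 11}); total cost 3 + 3 = 6.
No covering selection has total cost below 6.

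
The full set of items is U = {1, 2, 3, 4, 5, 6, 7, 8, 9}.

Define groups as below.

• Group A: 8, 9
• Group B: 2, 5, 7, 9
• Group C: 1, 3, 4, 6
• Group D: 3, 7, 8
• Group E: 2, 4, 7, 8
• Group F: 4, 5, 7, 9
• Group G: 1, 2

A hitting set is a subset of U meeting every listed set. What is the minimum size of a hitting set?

H = {1, 5, 8} meets every group (each contains at least one member of H), and |H| = 3.
No choice of 2 items meets every group, so 3 is the minimum.

3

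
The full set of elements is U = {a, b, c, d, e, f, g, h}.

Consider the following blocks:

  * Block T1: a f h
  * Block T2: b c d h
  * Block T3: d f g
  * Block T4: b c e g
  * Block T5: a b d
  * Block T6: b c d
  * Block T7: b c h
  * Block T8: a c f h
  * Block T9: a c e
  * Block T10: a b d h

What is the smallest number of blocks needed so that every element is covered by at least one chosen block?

3

Take {T1, T4, T6}. Their union is {a, b, c, d, e, f, g, h}, which is all 8 elements.
No 2 of the 10 blocks cover everything (all 45 combinations miss at least one element), so 3 is optimal.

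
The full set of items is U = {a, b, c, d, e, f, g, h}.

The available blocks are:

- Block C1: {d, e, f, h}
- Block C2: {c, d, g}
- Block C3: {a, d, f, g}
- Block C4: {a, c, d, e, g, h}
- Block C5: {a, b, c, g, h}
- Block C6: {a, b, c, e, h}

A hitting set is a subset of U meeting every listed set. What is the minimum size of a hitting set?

2

T = {e, g} meets every block (each contains at least one member of T), and |T| = 2.
No single item lies in every block, so at least 2 are needed and 2 is optimal.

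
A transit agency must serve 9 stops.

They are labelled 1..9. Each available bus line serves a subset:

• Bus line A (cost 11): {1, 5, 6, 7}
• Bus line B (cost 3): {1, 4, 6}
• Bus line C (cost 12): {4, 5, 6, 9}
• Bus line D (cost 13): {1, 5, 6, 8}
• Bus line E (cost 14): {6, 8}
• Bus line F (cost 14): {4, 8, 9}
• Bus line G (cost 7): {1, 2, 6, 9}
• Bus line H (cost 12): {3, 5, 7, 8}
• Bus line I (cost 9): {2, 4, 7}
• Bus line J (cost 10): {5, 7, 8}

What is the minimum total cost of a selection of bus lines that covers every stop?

22

B, G, H together cover every stop (B ∪ G ∪ H = {1, 2, 3, 4, 5, 6, 7, 8, 9}); total cost 3 + 7 + 12 = 22.
No covering selection has total cost below 22.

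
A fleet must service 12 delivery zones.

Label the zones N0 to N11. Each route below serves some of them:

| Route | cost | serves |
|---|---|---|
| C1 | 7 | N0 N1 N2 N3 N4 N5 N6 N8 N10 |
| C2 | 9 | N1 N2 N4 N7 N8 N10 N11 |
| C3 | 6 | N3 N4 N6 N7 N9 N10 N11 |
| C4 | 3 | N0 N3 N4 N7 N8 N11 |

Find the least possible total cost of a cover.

C1, C3 together cover every zone (C1 ∪ C3 = {N0, N1, N2, N3, N4, N5, N6, N7, N8, N9, N10, N11}); total cost 7 + 6 = 13.
The greedy pick C4, C1, C3 costs 16; no covering selection beats 13.

13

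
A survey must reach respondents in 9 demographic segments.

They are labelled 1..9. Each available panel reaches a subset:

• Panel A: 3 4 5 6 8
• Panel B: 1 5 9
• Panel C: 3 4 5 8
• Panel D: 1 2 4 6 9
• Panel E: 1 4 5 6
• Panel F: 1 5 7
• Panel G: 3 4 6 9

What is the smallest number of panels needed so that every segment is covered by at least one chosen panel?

Take {A, D, F}. Their union is {1, 2, 3, 4, 5, 6, 7, 8, 9}, which is all 9 segments.
Only D contains 2, so D is forced; the remaining 4 segments need at least 2 more panels (each remaining panel adds at most 3) — so at least 3 panels are needed, and 3 is optimal.

3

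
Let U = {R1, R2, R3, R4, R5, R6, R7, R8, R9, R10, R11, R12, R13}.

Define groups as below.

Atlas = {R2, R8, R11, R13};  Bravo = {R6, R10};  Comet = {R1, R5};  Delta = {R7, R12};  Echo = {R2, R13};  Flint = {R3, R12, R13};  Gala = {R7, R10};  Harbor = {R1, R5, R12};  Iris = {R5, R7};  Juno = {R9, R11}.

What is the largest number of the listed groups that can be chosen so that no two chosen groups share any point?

5

Bravo, Comet, Delta, Echo, Juno are pairwise disjoint (Bravo={R6,R10}; Comet={R1,R5}; Delta={R7,R12}; Echo={R2,R13}; Juno={R9,R11}).
Every remaining group overlaps one of these, and no 6 of the listed groups are pairwise disjoint, so 5 is the maximum.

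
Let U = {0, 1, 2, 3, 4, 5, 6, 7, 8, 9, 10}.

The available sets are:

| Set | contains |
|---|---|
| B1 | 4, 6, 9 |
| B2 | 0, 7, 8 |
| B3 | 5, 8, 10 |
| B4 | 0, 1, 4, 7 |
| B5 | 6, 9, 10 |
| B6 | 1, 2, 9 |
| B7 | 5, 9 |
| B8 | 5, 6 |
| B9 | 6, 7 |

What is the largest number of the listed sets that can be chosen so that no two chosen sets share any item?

B3, B6, B9 are pairwise disjoint (B3={5,8,10}; B6={1,2,9}; B9={6,7}).
Every remaining set overlaps one of these, and no 4 of the listed sets are pairwise disjoint, so 3 is the maximum.

3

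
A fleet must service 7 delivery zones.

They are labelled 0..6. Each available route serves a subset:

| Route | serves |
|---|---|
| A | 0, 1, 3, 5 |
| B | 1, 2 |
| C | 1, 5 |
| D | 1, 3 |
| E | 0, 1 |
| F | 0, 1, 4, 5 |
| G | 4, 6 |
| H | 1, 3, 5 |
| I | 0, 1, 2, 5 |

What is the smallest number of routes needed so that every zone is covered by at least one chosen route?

3

Take {D, G, I}. Their union is {0, 1, 2, 3, 4, 5, 6}, which is all 7 zones.
Only G contains 6, so G is forced; the remaining 5 zones need at least 2 more routes (each remaining route adds at most 4) — so at least 3 routes are needed, and 3 is optimal.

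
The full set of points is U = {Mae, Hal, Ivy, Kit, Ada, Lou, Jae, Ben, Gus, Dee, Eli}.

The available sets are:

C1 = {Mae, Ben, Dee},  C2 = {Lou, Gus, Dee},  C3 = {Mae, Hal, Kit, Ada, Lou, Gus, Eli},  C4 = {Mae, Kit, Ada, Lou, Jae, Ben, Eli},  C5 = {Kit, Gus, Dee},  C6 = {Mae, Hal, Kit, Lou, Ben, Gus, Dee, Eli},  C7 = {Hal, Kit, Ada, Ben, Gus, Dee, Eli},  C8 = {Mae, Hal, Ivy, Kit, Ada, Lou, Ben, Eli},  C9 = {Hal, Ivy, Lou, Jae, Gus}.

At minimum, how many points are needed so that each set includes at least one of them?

Take H = {Mae, Gus}. Each listed set contains at least one of these, so H is a hitting set of size 2.
The sets C1, C9 are pairwise disjoint, so any hitting set needs a separate point for each — at least 2. Hence 2 is optimal.

2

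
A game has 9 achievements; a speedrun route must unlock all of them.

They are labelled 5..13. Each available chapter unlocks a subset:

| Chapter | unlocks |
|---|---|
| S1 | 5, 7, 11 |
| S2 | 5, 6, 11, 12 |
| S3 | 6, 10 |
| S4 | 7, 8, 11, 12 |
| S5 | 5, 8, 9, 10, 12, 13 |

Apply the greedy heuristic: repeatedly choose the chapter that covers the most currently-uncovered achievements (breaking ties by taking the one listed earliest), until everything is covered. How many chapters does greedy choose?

3

Greedy: pick S5 (covers 6 new) → pick S1 (covers 2 new) → pick S2 (covers 1 new). Total picks: 3.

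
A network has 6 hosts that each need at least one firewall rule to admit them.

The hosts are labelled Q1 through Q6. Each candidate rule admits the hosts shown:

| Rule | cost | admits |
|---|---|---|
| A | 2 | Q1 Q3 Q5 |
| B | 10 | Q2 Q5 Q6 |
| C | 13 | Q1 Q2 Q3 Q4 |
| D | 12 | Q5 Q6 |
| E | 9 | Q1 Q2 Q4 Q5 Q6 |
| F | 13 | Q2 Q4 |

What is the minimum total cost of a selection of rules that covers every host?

11

A, E together cover every host (A ∪ E = {Q1, Q2, Q3, Q4, Q5, Q6}); total cost 2 + 9 = 11.
No covering selection has total cost below 11.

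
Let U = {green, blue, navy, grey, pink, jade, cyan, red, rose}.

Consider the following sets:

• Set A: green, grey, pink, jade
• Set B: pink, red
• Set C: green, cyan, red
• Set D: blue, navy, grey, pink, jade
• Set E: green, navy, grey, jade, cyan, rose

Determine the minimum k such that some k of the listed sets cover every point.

B, D, and E cover everything between them: the union {green, blue, navy, grey, pink, jade, cyan, red, rose} is all of U.
Only D contains blue, so D is forced; the remaining 4 points need at least 2 more sets (each remaining set adds at most 3) — so at least 3 sets are needed, and 3 is optimal.

3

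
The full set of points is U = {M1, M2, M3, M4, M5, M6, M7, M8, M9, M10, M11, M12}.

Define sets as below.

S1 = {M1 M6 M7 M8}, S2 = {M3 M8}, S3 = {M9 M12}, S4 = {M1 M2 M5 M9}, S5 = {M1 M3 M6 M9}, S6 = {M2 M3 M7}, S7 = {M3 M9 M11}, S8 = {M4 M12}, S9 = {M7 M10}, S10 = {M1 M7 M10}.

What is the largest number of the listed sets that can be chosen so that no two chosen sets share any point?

S2, S4, S8, S9 are pairwise disjoint (S2={M3,M8}; S4={M1,M2,M5,M9}; S8={M4,M12}; S9={M7,M10}).
Every remaining set overlaps one of these, and no 5 of the listed sets are pairwise disjoint, so 4 is the maximum.

4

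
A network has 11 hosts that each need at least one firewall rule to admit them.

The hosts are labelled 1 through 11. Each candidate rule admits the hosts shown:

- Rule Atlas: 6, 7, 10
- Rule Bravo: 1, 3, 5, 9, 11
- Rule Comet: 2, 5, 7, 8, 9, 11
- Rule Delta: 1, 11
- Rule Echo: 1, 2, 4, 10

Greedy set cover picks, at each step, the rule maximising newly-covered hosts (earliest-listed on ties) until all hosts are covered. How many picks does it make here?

Greedy: pick Comet (covers 6 new) → pick Echo (covers 3 new) → pick Atlas (covers 1 new) → pick Bravo (covers 1 new). Total picks: 4.

4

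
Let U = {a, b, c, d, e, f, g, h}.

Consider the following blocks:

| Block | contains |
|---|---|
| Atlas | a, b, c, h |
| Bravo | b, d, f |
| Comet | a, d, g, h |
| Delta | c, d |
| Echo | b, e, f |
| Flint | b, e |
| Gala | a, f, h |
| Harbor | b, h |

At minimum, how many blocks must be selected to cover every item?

3

Take {Comet, Delta, Echo}. Their union is {a, b, c, d, e, f, g, h}, which is all 8 items.
Only Comet contains g, so Comet is forced; the remaining 4 items need at least 2 more blocks (each remaining block adds at most 3) — so at least 3 blocks are needed, and 3 is optimal.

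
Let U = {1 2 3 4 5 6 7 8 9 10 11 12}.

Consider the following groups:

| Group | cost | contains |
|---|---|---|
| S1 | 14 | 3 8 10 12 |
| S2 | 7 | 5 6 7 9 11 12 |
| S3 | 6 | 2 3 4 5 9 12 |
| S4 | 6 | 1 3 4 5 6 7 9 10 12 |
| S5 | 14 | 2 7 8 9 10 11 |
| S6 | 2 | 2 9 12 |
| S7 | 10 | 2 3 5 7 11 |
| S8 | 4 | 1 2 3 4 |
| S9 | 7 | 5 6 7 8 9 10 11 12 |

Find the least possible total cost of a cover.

11

S8, S9 together cover every element (S8 ∪ S9 = {1, 2, 3, 4, 5, 6, 7, 8, 9, 10, 11, 12}); total cost 4 + 7 = 11.
The greedy pick S4, S6, S9 costs 15; no covering selection beats 11.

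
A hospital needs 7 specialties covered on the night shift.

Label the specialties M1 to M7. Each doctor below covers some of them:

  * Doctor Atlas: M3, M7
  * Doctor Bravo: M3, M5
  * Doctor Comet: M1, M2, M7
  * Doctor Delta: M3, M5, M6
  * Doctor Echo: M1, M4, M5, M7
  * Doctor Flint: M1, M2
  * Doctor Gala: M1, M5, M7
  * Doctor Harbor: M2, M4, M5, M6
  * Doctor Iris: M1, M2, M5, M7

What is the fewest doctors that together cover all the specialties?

3

Take {Delta, Harbor, Iris}. Their union is {M1, M2, M3, M4, M5, M6, M7}, which is all 7 specialties.
No 2 of the 9 doctors cover everything (all 36 combinations miss at least one specialty), so 3 is optimal.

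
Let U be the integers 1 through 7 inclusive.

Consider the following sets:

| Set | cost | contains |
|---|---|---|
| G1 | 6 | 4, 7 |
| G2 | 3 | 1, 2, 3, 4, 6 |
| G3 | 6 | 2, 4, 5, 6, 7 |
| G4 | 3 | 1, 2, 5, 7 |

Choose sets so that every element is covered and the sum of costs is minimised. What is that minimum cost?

6

G2, G4 together cover every element (G2 ∪ G4 = {1, 2, 3, 4, 5, 6, 7}); total cost 3 + 3 = 6.
No covering selection has total cost below 6.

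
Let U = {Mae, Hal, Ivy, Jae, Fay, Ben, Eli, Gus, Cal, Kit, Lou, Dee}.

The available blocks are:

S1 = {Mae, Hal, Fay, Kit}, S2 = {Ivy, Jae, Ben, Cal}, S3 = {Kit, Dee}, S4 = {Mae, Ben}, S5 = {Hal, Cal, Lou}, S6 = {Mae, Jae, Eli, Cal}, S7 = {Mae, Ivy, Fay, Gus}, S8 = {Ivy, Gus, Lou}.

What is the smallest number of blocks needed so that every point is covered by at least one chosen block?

5

S3 and S4 and S5 and S6 and S7 together: S3 ∪ S4 ∪ S5 ∪ S6 ∪ S7 = {Mae, Hal, Ivy, Jae, Fay, Ben, Eli, Gus, Cal, Kit, Lou, Dee} — every point is covered.
No 4 of the 8 blocks cover everything (all 70 combinations miss at least one point), so 5 is optimal.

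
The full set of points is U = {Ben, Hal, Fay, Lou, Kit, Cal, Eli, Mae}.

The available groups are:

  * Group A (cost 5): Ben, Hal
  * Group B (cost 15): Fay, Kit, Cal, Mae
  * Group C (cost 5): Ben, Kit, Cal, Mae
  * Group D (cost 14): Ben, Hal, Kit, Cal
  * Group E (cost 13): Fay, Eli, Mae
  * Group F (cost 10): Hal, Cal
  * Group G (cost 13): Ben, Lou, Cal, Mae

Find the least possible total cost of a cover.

A, C, E, G together cover every point (A ∪ C ∪ E ∪ G = {Ben, Hal, Fay, Lou, Kit, Cal, Eli, Mae}); total cost 5 + 5 + 13 + 13 = 36.
No covering selection has total cost below 36.

36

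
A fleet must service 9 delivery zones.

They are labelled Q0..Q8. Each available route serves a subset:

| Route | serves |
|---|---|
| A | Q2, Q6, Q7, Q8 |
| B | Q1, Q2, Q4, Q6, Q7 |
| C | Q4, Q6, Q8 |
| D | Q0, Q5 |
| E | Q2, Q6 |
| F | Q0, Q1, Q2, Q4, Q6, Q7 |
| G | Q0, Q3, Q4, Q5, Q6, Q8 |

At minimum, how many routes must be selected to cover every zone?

B and G together: B ∪ G = {Q0, Q1, Q2, Q3, Q4, Q5, Q6, Q7, Q8} — every zone is covered.
No single route has all 9 zones (the largest, F, has 6), so 2 is optimal.

2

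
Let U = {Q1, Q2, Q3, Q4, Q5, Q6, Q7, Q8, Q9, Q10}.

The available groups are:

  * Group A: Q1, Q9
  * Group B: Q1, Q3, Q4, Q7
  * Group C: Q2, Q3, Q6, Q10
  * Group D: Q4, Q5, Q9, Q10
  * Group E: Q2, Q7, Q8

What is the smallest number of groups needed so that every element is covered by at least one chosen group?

4

B, C, D, and E cover everything between them: the union {Q1, Q2, Q3, Q4, Q5, Q6, Q7, Q8, Q9, Q10} is all of U.
No 3 of the 5 groups cover everything (all 10 combinations miss at least one element), so 4 is optimal.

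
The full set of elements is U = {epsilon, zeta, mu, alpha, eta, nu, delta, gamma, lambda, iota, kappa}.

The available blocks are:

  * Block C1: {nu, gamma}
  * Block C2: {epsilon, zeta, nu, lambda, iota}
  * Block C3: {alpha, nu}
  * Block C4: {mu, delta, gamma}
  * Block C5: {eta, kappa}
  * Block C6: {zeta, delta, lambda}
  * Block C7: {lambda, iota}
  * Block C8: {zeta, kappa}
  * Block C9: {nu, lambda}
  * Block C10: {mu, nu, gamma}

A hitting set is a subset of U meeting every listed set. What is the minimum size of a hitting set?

4

H = {nu, delta, lambda, kappa} meets every block (each contains at least one member of H), and |H| = 4.
The blocks C3, C4, C5, C7 are pairwise disjoint, so any hitting set needs a separate element for each — at least 4. Hence 4 is optimal.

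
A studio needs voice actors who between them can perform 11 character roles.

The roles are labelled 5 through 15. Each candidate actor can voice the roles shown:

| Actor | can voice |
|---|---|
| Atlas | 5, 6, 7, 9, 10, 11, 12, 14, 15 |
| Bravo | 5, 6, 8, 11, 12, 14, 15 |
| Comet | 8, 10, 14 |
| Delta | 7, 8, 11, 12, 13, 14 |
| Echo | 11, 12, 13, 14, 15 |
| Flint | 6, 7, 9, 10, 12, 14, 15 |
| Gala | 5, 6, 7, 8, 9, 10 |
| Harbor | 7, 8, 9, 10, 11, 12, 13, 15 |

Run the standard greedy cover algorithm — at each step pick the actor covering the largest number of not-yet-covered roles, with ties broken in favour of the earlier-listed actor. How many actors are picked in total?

2

Greedy: pick Atlas (covers 9 new) → pick Delta (covers 2 new). Total picks: 2.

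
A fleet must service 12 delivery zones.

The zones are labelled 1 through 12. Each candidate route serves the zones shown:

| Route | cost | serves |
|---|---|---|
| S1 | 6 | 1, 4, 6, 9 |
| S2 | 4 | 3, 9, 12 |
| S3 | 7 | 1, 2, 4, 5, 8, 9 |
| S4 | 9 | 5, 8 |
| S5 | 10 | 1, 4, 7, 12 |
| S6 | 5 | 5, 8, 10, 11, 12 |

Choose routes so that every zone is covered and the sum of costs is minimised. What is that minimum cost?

32

S1, S2, S3, S5, S6 together cover every zone (S1 ∪ S2 ∪ S3 ∪ S5 ∪ S6 = {1, 2, 3, 4, 5, 6, 7, 8, 9, 10, 11, 12}); total cost 6 + 4 + 7 + 10 + 5 = 32.
No covering selection has total cost below 32.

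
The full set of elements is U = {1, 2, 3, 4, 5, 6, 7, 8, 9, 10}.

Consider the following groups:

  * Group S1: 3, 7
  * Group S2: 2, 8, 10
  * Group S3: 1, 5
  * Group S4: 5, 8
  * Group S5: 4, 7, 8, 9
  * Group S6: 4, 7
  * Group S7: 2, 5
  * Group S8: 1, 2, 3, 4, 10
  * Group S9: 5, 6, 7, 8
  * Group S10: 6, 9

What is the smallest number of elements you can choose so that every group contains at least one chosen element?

Take H = {2, 5, 6, 7}. Each listed group contains at least one of these, so H is a hitting set of size 4.
The groups S2, S3, S6, S10 are pairwise disjoint, so any hitting set needs a separate element for each — at least 4. Hence 4 is optimal.

4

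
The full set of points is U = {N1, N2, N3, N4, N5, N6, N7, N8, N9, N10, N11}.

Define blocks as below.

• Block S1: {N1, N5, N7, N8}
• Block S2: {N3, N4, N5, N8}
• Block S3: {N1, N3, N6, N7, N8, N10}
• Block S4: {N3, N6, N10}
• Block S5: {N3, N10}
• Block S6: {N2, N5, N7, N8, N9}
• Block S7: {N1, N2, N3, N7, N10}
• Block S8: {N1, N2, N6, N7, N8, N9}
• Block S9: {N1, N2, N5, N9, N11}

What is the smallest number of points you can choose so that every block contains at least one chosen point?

3

The 3 points {N1, N2, N3} hit every block.
No choice of 2 points meets every block, so 3 is the minimum.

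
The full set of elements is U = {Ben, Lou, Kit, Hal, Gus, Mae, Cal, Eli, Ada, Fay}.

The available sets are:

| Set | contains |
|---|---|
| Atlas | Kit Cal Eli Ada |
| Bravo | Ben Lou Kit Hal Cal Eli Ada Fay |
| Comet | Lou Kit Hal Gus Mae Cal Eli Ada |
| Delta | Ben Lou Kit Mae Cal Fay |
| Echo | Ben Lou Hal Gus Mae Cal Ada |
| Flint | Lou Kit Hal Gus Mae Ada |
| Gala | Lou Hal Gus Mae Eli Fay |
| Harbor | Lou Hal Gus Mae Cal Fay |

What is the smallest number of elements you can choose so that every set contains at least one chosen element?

H = {Mae, Cal} meets every set (each contains at least one member of H), and |H| = 2.
No single element lies in every set, so at least 2 are needed and 2 is optimal.

2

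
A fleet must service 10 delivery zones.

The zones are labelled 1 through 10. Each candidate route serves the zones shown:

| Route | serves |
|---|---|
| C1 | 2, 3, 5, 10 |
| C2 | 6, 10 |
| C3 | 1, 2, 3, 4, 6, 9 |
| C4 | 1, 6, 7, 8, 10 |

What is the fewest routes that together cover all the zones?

3

C1 and C3 and C4 together: C1 ∪ C3 ∪ C4 = {1, 2, 3, 4, 5, 6, 7, 8, 9, 10} — every zone is covered.
Only C3 contains 4, so C3 is forced; the remaining 4 zones need at least 2 more routes (each remaining route adds at most 3) — so at least 3 routes are needed, and 3 is optimal.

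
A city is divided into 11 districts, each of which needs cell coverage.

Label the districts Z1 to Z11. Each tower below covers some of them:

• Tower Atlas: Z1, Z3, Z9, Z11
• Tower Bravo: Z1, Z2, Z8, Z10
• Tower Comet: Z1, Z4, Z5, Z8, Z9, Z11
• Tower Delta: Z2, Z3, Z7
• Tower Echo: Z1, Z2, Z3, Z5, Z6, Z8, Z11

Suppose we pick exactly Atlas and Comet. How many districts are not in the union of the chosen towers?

4

Union of Atlas, Comet = {Z1, Z3, Z4, Z5, Z8, Z9, Z11}.
Not covered: Z2, Z6, Z7, Z10 — 4 districts.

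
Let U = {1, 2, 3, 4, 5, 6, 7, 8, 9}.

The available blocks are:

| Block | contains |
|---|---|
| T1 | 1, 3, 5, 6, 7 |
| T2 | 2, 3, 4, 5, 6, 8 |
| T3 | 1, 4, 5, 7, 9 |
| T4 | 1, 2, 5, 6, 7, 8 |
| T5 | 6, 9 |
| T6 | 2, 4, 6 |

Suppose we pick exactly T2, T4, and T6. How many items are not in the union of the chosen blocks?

1

Union of T2, T4, T6 = {1, 2, 3, 4, 5, 6, 7, 8}.
Not covered: 9 — 1 item.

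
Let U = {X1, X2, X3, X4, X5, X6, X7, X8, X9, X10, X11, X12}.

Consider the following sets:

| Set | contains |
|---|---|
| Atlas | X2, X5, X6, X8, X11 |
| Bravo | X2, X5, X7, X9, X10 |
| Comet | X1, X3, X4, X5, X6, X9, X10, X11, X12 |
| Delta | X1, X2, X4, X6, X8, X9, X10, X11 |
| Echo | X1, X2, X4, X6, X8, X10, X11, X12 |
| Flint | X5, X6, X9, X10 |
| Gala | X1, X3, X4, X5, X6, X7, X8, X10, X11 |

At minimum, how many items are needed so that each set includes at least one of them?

2

H = {X10, X11} meets every set (each contains at least one member of H), and |H| = 2.
No single item lies in every set, so at least 2 are needed and 2 is optimal.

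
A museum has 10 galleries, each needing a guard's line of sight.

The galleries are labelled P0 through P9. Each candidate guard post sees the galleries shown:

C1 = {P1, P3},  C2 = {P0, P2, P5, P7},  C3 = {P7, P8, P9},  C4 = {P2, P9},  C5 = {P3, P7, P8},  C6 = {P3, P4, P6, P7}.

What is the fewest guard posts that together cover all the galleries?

4

Take {C1, C2, C3, C6}. Their union is {P0, P1, P2, P3, P4, P5, P6, P7, P8, P9}, which is all 10 galleries.
No 3 of the 6 guard posts cover everything (all 20 combinations miss at least one gallery), so 4 is optimal.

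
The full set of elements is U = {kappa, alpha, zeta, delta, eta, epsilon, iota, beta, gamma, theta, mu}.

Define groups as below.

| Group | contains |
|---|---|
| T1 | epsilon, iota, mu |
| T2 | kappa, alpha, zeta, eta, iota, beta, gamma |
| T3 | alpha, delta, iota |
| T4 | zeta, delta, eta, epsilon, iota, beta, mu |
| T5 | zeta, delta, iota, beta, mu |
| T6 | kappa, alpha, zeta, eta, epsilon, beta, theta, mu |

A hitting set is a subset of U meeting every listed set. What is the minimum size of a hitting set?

2

H = {iota, theta} meets every group (each contains at least one member of H), and |H| = 2.
No single element lies in every group, so at least 2 are needed and 2 is optimal.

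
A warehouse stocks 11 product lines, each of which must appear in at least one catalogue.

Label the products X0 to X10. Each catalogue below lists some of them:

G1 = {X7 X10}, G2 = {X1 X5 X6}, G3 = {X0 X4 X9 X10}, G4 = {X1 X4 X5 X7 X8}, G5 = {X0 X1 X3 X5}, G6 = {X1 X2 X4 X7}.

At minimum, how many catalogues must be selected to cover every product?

Take {G2, G3, G4, G5, G6}. Their union is {X0, X1, X2, X3, X4, X5, X6, X7, X8, X9, X10}, which is all 11 products.
No 4 of the 6 catalogues cover everything (all 15 combinations miss at least one product), so 5 is optimal.

5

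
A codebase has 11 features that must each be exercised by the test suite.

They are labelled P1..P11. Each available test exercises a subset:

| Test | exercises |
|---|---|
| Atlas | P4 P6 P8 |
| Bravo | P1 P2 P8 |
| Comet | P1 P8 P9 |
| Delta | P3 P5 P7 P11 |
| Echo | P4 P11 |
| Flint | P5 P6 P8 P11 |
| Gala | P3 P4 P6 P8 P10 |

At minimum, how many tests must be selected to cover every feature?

Bravo and Comet and Delta and Gala together: Bravo ∪ Comet ∪ Delta ∪ Gala = {P1, P2, P3, P4, P5, P6, P7, P8, P9, P10, P11} — every feature is covered.
No 3 of the 7 tests cover everything (all 35 combinations miss at least one feature), so 4 is optimal.

4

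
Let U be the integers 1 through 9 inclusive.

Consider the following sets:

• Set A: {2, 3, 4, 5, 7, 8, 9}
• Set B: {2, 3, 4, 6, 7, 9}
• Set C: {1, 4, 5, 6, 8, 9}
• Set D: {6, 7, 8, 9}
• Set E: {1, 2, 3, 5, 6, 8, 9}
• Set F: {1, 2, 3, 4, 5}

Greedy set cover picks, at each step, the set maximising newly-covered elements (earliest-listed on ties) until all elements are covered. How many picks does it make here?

2

Greedy: pick A (covers 7 new) → pick C (covers 2 new). Total picks: 2.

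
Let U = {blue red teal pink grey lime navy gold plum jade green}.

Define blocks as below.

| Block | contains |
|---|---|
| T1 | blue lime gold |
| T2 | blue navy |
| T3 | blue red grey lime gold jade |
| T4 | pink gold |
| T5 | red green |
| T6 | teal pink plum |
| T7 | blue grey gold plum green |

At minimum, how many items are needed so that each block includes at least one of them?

The 3 items {blue, pink, green} hit every block.
The blocks T1, T5, T6 are pairwise disjoint, so any hitting set needs a separate item for each — at least 3. Hence 3 is optimal.

3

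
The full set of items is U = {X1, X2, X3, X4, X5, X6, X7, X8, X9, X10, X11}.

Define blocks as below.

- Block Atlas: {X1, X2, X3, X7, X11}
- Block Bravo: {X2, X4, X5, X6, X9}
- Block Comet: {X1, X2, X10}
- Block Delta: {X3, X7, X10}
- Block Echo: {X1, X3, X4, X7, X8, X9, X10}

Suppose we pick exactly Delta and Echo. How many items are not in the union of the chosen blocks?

4

Union of Delta, Echo = {X1, X3, X4, X7, X8, X9, X10}.
Not covered: X2, X5, X6, X11 — 4 items.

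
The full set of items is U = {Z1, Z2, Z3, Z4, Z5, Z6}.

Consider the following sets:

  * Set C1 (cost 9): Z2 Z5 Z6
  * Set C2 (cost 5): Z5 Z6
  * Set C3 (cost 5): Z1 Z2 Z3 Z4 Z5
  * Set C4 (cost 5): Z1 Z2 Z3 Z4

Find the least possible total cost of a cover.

10

C2, C3 together cover every item (C2 ∪ C3 = {Z1, Z2, Z3, Z4, Z5, Z6}); total cost 5 + 5 = 10.
No covering selection has total cost below 10.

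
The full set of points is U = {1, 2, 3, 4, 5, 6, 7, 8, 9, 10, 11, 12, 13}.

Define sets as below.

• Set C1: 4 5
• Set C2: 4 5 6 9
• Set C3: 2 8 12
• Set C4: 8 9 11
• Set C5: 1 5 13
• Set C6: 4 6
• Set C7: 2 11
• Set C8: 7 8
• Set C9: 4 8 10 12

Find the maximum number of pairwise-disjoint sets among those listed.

4

C5, C6, C7, C8 are pairwise disjoint (C5={1,5,13}; C6={4,6}; C7={2,11}; C8={7,8}).
Every remaining set overlaps one of these, and no 5 of the listed sets are pairwise disjoint, so 4 is the maximum.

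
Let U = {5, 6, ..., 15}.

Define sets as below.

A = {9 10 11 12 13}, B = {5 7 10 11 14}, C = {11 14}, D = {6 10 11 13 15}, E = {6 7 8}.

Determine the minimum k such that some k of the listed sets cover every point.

4

Take {A, B, D, E}. Their union is {5, 6, 7, 8, 9, 10, 11, 12, 13, 14, 15}, which is all 11 points.
No 3 of the 5 sets cover everything (all 10 combinations miss at least one point), so 4 is optimal.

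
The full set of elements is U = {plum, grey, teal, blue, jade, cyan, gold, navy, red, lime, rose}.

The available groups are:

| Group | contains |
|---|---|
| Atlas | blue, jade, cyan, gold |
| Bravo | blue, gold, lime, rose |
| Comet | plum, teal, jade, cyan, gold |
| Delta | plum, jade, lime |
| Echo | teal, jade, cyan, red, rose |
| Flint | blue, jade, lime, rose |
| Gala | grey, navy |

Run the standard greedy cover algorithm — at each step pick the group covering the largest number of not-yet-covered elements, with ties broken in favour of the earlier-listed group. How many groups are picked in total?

4

Greedy: pick Comet (covers 5 new) → pick Bravo (covers 3 new) → pick Gala (covers 2 new) → pick Echo (covers 1 new). Total picks: 4.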